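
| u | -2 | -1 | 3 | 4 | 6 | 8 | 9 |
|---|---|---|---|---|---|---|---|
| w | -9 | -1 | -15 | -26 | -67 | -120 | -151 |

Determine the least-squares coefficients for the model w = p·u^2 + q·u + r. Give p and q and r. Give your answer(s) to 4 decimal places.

The normal equations are: 12307·p + 1539·q + 211·r = -22911;  1539·p + 211·q + 27·r = -2851;  211·p + 27·q + 7·r = -389.
Inverting the 3×3 Gram matrix, [p, q, r]ᵀ = [-47225/23982, 2894/3997, 3401/3426]ᵀ.

p = -1.9692, q = 0.7240, r = 0.9927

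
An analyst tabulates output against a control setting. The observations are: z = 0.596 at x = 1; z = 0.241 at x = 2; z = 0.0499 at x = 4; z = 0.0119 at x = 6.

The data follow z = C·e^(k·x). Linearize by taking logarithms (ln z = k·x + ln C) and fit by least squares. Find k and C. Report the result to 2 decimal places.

Let Y = ln z. Fitting Y = k·x + ln C by least squares:
AᵀA = [[57.0000, 13.0000]; [13.0000, 4]], rhs = [-41.9417, -9.3694]ᵀ  (here Σx = 13.0000, Σ(x)² = 57.0000, Σln z = -9.3694, Σx·ln z = -41.9417).
Solving (det = 59.0000): k = -0.77905, ln C = 0.18957, so C = exp(0.18957) = 1.20873.

k = -0.78, C = 1.21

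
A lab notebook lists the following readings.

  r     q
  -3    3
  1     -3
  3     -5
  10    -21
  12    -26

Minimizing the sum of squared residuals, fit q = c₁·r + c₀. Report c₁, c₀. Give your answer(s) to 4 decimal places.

c₁ = -1.9707, c₀ = -1.3346

From the data, Σr·r = 263, Σr = 23, Σ1 = 5.
Moment sums: Σr·q = -549, Σq = -52.
Normal equations: [[263, 23]; [23, 5]]·[c₁, c₀]ᵀ = [-549, -52]ᵀ.
Eliminating c₀: 5·(row 1) − 23·(row 2) gives 786·c₁ = 5·(-549) − 23·(-52) = -1549, so c₁ = -1549/786.
Then c₀ = ((-52) − 23·(-1549/786))/5 = -1049/786.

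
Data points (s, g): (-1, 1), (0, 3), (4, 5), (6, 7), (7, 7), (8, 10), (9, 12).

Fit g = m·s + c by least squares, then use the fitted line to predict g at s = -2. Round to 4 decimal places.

Entries of XᵀX: Σs·s = 247, Σs = 33, Σ1 = 7.
Moment sums: Σs·g = 298, Σg = 45.
Normal equations: [[247, 33]; [33, 7]]·[m, c]ᵀ = [298, 45]ᵀ.
Eliminating c: 7·(row 1) − 33·(row 2) gives 640·m = 7·298 − 33·45 = 601, so m = 601/640.
Then c = (45 − 33·(601/640))/7 = 1281/640.
At s = -2: ĝ = (601/640)·(-2) + (1281/640)·(1) = 79/640.

ĝ = 0.1234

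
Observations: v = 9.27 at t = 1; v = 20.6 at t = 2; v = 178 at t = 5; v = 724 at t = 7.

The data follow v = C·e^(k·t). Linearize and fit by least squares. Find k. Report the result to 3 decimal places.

Taking logs, ln v = k·t + ln C, so regress ln v on t.
Sums: Σt = 15.0000, Σ(t)² = 79.0000, Σln v = 17.0186, Σt·ln v = 80.2798.
Normal system: [[79.0000, 15.0000]; [15.0000, 4]]·[k, ln C]ᵀ = [80.2798, 17.0186]ᵀ.
Δ = 79.0000·4 − (15.0000)² = 91.0000; k = (80.2798·4 − 15.0000·17.0186)/91.0000 = 0.72351, ln C = (79.0000·17.0186 − 15.0000·80.2798)/91.0000 = 1.54149.

k = 0.724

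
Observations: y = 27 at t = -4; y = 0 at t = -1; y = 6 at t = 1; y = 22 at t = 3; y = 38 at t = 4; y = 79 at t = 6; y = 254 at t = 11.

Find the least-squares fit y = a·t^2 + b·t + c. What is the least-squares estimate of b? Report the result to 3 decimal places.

AᵀA·[a, b, c]ᵀ = Aᵀy reads: 16532·a + 1574·b + 200·c = 34822;  1574·a + 200·b + 20·c = 3384;  200·a + 20·b + 7·c = 426.
(Σt^2·t^2 = 16532, Σt^2·t = 1574, Σt^2 = 200, Σt·t = 200, Σt = 20, Σ1 = 7, Σt^2·y = 34822, Σt·y = 3384, Σy = 426.)
Row-reducing yields a = 169172/85947, b = 116395/85947, c = 21482/28649.

b = 1.354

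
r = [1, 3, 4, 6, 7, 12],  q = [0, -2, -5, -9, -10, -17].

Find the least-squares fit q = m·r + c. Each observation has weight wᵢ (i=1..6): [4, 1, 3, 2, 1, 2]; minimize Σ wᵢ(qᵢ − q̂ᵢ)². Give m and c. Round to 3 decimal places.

m = -1.579, c = 1.454

Entries of XᵀWX: Σwᵢ·r·r = 470, Σwᵢ·r = 62, Σwᵢ·1 = 13.
For XᵀWq: Σwᵢ·r·q = -652, Σwᵢ·q = -79.
Eliminating c: 13·(row 1) − 62·(row 2) gives 2266·m = 13·(-652) − 62·(-79) = -3578, so m = -1789/1133.
Then c = ((-79) − 62·(-1789/1133))/13 = 1647/1133.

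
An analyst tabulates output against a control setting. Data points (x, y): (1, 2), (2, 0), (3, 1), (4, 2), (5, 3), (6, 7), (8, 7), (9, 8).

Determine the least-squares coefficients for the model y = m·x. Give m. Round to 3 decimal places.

The normal system AᵀA·[m]ᵀ = Aᵀy is [[236]]·[m]ᵀ = [198]ᵀ.
Hence m = 198 / 236 ≈ 0.838983.

m = 0.839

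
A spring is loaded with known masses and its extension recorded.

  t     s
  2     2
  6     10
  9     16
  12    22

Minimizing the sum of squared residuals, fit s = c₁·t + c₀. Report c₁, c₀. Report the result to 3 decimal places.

XᵀX·[c₁, c₀]ᵀ = Xᵀs reads: 265·c₁ + 29·c₀ = 472;  29·c₁ + 4·c₀ = 50.
(Σt·t = 265, Σt = 29, Σ1 = 4, Σt·s = 472, Σs = 50.)
Determinant 265·4 − 29² = 219.
c₁ = (472·4 − 29·50)/219 = 2; c₀ = (265·50 − 29·472)/219 = -2.

c₁ = 2.000, c₀ = -2.000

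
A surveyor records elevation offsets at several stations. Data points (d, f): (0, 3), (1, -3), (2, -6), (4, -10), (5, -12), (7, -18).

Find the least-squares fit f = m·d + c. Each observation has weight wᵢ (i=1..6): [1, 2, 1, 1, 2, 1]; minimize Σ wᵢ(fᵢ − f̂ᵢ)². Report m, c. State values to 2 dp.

Entries of XᵀWX: Σwᵢ·d·d = 121, Σwᵢ·d = 25, Σwᵢ·1 = 8.
Right-hand side: Σwᵢ·d·f = -304, Σwᵢ·f = -61.
XᵀWX·[m, c]ᵀ = XᵀWf becomes [[121, 25]; [25, 8]]·[m, c]ᵀ = [-304, -61]ᵀ.
Eliminating c: 8·(row 1) − 25·(row 2) gives 343·m = 8·(-304) − 25·(-61) = -907, so m = -907/343.
Then c = ((-61) − 25·(-907/343))/8 = 219/343.

m = -2.64, c = 0.64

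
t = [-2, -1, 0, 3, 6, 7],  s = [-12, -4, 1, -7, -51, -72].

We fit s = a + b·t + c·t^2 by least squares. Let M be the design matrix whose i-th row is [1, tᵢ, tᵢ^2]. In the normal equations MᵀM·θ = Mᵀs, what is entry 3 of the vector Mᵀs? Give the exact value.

-5479

Entry 3 ↔ basis t^2, so (Mᵀs)_{3} = Σᵢ (t^2)·sᵢ = (4)·(-12) + (1)·(-4) + (0)·(1) + (9)·(-7) + (36)·(-51) + (49)·(-72) = -5479.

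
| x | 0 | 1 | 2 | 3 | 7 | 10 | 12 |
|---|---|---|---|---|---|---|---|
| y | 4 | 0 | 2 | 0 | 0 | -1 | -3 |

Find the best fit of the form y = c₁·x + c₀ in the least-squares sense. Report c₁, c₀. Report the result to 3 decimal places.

Compute the Gram sums: Σx·x = 307, Σx = 35, Σ1 = 7.
And Σx·y = -42, Σy = 2.
det = 307·7 − 35² = 924.
c₁ = ((-42)·7 − 35·2)/924 = -13/33; c₀ = (307·2 − 35·(-42))/924 = 521/231.

c₁ = -0.394, c₀ = 2.255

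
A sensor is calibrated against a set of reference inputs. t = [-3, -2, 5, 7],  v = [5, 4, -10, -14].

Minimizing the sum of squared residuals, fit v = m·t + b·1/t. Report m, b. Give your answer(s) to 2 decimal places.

Entries of MᵀM: Σt·t = 87, Σt·1/t = 4, Σ1/t·1/t = 18589/44100.
For Mᵀv: Σt·v = -171, Σ1/t·v = -23/3.
Normal equations: [[87, 4]; [4, 18589/44100]]·[m, b]ᵀ = [-171, -23/3]ᵀ.
Eliminating b: (18589/44100)·(row 1) − 4·(row 2) gives (303881/14700)·m = (18589/44100)·(-171) − 4·(-23/3) = -608773/14700, so m = -608773/303881.
Then b = ((-23/3) − 4·(-608773/303881))/(18589/44100) = 249900/303881.

m = -2.00, b = 0.82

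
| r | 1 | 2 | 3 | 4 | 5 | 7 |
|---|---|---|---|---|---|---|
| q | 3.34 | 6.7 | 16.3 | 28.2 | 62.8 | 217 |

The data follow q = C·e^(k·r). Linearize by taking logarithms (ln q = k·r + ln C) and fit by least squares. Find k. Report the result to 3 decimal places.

k = 0.699

Let Y = ln q. Fitting Y = k·r + ln C by least squares:
Sums: Σr = 22.0000, Σ(r)² = 104.0000, Σln q = 18.7584, Σr·ln q = 85.1000.
Normal system: [[104.0000, 22.0000]; [22.0000, 6]]·[k, ln C]ᵀ = [85.1000, 18.7584]ᵀ.
Slope k = (n·Σr·ln q − Σr·Σln q)/(n·Σ(r)² − (Σr)²) = (6·85.1000 − 22.0000·18.7584)/140.0000 = 0.69939; ln C = (Σln q − k·Σr)/n = 0.56196.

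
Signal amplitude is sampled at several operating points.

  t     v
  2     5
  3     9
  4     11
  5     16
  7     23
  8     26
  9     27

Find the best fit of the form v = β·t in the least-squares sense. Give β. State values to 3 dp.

Sums needed: Σt·t = 248.
Right-hand side: Σt·v = 773.
Normal equations: [[248]]·[β]ᵀ = [773]ᵀ.
Hence β = 773 / 248 ≈ 3.11694.

β = 3.117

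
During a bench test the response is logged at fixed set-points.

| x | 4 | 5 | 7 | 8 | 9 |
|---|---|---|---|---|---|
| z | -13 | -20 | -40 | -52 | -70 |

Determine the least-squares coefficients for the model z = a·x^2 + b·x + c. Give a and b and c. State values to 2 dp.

Setting ∂/∂a … = 0 gives: 13939·a + 1773·b + 235·c = -11666;  1773·a + 235·b + 33·c = -1478;  235·a + 33·b + 5·c = -195.
Inverting the 3×3 Gram matrix, [a, b, c]ᵀ = [-769/616, 3085/616, -4121/308]ᵀ.

a = -1.25, b = 5.01, c = -13.38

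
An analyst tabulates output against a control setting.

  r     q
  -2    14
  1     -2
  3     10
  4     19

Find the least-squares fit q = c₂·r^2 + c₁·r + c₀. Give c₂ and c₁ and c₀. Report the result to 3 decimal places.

The normal system AᵀA·[c₂, c₁, c₀]ᵀ = Aᵀq is [[354, 84, 30]; [84, 30, 6]; [30, 6, 4]]·[c₂, c₁, c₀]ᵀ = [448, 76, 41]ᵀ.
Row-reducing yields c₂ = 265/132, c₁ = -401/132, c₀ = -1/4.

c₂ = 2.008, c₁ = -3.038, c₀ = -0.250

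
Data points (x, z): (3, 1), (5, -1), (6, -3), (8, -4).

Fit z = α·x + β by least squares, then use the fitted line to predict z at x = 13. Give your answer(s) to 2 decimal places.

Normal-equation sums: Σx·x = 134, Σx = 22, Σ1 = 4.
And Σx·z = -52, Σz = -7.
Eliminating β: 4·(row 1) − 22·(row 2) gives 52·α = 4·(-52) − 22·(-7) = -54, so α = -27/26.
Then β = ((-7) − 22·(-27/26))/4 = 103/26.
At x = 13: ẑ = (-27/26)·(13) + (103/26)·(1) = -124/13.

ẑ = -9.54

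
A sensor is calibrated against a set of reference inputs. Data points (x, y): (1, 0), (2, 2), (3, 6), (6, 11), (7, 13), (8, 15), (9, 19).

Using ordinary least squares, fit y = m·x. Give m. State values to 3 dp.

Compute the Gram sums: Σx·x = 244.
Moment sums: Σx·y = 470.
Normal equations: [[244]]·[m]ᵀ = [470]ᵀ.
m = 470/244 = 1.92623.

m = 1.926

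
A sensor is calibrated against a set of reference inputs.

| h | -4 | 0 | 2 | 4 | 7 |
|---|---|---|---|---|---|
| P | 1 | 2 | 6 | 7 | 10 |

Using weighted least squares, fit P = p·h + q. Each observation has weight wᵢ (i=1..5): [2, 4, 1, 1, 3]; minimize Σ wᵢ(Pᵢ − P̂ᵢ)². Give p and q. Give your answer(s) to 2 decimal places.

p = 0.91, q = 3.25

Normal-equation sums: Σwᵢ·h·h = 199, Σwᵢ·h = 19, Σwᵢ·1 = 11.
Right-hand side: Σwᵢ·h·P = 242, Σwᵢ·P = 53.
So MᵀWM·[p, q]ᵀ = MᵀWP: [[199, 19]; [19, 11]]·[p, q]ᵀ = [242, 53]ᵀ.
Δ = 199·11 − 19² = 1828.
p = (242·11 − 19·53)/1828 = 1655/1828; q = (199·53 − 19·242)/1828 = 5949/1828.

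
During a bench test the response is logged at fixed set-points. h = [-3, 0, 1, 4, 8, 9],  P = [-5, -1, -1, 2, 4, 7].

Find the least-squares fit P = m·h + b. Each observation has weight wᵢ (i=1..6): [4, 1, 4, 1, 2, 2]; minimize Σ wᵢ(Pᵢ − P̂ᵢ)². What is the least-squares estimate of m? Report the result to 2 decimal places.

Sums needed: Σwᵢ·h·h = 346, Σwᵢ·h = 30, Σwᵢ·1 = 14.
And Σwᵢ·h·P = 254, Σwᵢ·P = -1.
Normal equations: [[346, 30]; [30, 14]]·[m, b]ᵀ = [254, -1]ᵀ.
det = 346·14 − 30² = 3944.
m = (254·14 − 30·(-1))/3944 = 1793/1972; b = (346·(-1) − 30·254)/3944 = -3983/1972.

m = 0.91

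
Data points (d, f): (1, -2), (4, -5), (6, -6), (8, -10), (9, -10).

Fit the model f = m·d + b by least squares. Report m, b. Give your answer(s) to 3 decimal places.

The normal equations are: 198·m + 28·b = -228;  28·m + 5·b = -33.
(Σd·d = 198, Σd = 28, Σ1 = 5, Σd·f = -228, Σf = -33.)
Determinant 198·5 − 28² = 206.
m = ((-228)·5 − 28·(-33))/206 = -108/103; b = (198·(-33) − 28·(-228))/206 = -75/103.

m = -1.049, b = -0.728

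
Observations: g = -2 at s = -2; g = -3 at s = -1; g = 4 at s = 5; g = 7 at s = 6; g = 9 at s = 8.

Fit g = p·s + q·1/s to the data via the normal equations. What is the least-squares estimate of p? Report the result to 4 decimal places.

p = 1.0284

Setting ∂/∂p … = 0 gives: 130·p + 5·q = 141;  5·p + (19201/14400)·q = 851/120.
(Σs·s = 130, Σs·1/s = 5, Σ1/s·1/s = 19201/14400, Σs·g = 141, Σ1/s·g = 851/120.)
det = 130·(19201/14400) − 5² = 213613/1440.
p = (141·(19201/14400) − 5·(851/120))/(213613/1440) = 2196741/2136130; q = (130·(851/120) − 5·141)/(213613/1440) = 312360/213613.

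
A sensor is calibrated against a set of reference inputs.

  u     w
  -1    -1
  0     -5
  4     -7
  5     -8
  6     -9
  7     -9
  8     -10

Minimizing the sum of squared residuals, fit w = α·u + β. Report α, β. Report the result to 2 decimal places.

α = -0.86, β = -3.43

With design matrix A, AᵀA = [[191, 29]; [29, 7]] and Aᵀw = [-264, -49]ᵀ.
Determinant 191·7 − 29² = 496.
α = ((-264)·7 − 29·(-49))/496 = -427/496; β = (191·(-49) − 29·(-264))/496 = -1703/496.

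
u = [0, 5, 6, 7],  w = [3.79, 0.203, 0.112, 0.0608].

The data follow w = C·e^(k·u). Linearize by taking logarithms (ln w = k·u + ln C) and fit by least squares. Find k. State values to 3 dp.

k = -0.589

Linearized form: ln w = k·u + ln C. From the 4 transformed points,
XᵀX = [[110.0000, 18.0000]; [18.0000, 4]], rhs = [-40.7094, -5.2516]ᵀ  (here Σu = 18.0000, Σ(u)² = 110.0000, Σln w = -5.2516, Σu·ln w = -40.7094).
Solving (det = 116.0000): k = -0.58887, ln C = 1.33701.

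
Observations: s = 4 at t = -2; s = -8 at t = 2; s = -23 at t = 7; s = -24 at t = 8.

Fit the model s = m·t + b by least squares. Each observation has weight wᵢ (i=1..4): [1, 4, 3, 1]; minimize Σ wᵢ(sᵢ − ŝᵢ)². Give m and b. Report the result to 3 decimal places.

The normal system XᵀWX·[m, b]ᵀ = XᵀWs is [[231, 35]; [35, 9]]·[m, b]ᵀ = [-747, -121]ᵀ.
Determinant 231·9 − 35² = 854.
m = ((-747)·9 − 35·(-121))/854 = -1244/427; b = (231·(-121) − 35·(-747))/854 = -129/61.

m = -2.913, b = -2.115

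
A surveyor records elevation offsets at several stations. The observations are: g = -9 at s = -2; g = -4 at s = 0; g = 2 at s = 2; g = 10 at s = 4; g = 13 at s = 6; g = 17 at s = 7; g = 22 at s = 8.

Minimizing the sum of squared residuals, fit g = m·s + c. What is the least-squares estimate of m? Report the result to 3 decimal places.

m = 3.020

The normal equations are: 173·m + 25·c = 435;  25·m + 7·c = 51.
Δ = 173·7 − 25² = 586.
m = (435·7 − 25·51)/586 = 885/293; c = (173·51 − 25·435)/586 = -1026/293.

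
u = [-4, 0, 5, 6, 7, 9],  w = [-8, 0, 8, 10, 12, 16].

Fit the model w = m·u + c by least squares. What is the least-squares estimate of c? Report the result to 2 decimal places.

c = -0.58

Sums needed: Σu·u = 207, Σu = 23, Σ1 = 6.
And Σu·w = 360, Σw = 38.
So AᵀA·[m, c]ᵀ = Aᵀw: [[207, 23]; [23, 6]]·[m, c]ᵀ = [360, 38]ᵀ.
Eliminating c: 6·(row 1) − 23·(row 2) gives 713·m = 6·360 − 23·38 = 1286, so m = 1286/713.
Then c = (38 − 23·(1286/713))/6 = -18/31.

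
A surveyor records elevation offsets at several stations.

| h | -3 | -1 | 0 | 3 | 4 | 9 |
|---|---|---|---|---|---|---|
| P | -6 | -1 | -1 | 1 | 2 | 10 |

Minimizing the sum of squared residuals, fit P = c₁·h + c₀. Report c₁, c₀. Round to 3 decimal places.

c₁ = 1.196, c₀ = -1.558

Sums needed: Σh·h = 116, Σh = 12, Σ1 = 6.
Right-hand side: Σh·P = 120, ΣP = 5.
AᵀA·[c₁, c₀]ᵀ = AᵀP becomes [[116, 12]; [12, 6]]·[c₁, c₀]ᵀ = [120, 5]ᵀ.
det = 116·6 − 12² = 552.
c₁ = (120·6 − 12·5)/552 = 55/46; c₀ = (116·5 − 12·120)/552 = -215/138.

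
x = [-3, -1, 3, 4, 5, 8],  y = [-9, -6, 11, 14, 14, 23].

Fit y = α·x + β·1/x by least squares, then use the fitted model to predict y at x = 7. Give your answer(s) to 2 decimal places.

Sums needed: Σx·x = 124, Σx·1/x = 6, Σ1/x·1/x = 19301/14400.
And Σx·y = 376, Σ1/x·y = 2621/120.
Δ = 124·(19301/14400) − 6² = 468731/3600.
α = (376·(19301/14400) − 6·(2621/120))/(468731/3600) = 1342514/468731; β = (124·(2621/120) − 6·376)/(468731/3600) = 1628520/468731.
At x = 7: ŷ = (1342514/468731)·(7) + (1628520/468731)·(1/7) = 67411706/3281117.

ŷ = 20.55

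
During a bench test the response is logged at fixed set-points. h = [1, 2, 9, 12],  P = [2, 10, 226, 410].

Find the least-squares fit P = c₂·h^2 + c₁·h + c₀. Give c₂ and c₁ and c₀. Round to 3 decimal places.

c₂ = 3.021, c₁ = -2.237, c₀ = 1.738

Forming MᵀM = [[27314, 2466, 230]; [2466, 230, 24]; [230, 24, 4]] and MᵀP = [77388, 6976, 648]ᵀ gives MᵀM·[c₂, c₁, c₀]ᵀ = MᵀP.
Inverting the 3×3 Gram matrix, [c₂, c₁, c₀]ᵀ = [48720/16129, -36088/16129, 28026/16129]ᵀ.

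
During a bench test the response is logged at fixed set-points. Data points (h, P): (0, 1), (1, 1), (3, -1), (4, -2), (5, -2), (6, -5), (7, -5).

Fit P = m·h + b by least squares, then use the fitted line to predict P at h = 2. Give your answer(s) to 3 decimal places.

The normal equations are: 136·m + 26·b = -85;  26·m + 7·b = -13.
(Σh·h = 136, Σh = 26, Σ1 = 7, Σh·P = -85, ΣP = -13.)
Eliminating b: 7·(row 1) − 26·(row 2) gives 276·m = 7·(-85) − 26·(-13) = -257, so m = -257/276.
Then b = ((-13) − 26·(-257/276))/7 = 221/138.
At h = 2: P̂ = (-257/276)·(2) + (221/138)·(1) = -6/23.

P̂ = -0.261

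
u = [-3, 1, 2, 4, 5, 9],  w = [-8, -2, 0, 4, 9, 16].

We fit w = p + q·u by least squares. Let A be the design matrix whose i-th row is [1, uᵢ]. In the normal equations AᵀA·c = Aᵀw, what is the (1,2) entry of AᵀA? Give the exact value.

Row 1 ↔ basis 1, column 2 ↔ basis u, so (AᵀA)_{1,2} = Σᵢ u = (1)·(-3) + (1)·(1) + (1)·(2) + (1)·(4) + (1)·(5) + (1)·(9) = 18.

18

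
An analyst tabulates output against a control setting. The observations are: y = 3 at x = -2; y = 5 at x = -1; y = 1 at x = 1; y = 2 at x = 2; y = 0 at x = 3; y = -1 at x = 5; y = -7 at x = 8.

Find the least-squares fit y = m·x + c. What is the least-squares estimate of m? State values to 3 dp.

m = -1.034

The normal system AᵀA·[m, c]ᵀ = Aᵀy is [[108, 16]; [16, 7]]·[m, c]ᵀ = [-67, 3]ᵀ.
det = 108·7 − 16² = 500.
m = ((-67)·7 − 16·3)/500 = -517/500; c = (108·3 − 16·(-67))/500 = 349/125.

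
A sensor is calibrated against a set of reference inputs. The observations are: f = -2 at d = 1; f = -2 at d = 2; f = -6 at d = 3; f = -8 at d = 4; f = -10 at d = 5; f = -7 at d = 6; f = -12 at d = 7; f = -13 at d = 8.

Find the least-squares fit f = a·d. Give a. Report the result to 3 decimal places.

Sums needed: Σd·d = 204.
Moment sums: Σd·f = -336.
Hence a = -336 / 204 ≈ -1.64706.

a = -1.647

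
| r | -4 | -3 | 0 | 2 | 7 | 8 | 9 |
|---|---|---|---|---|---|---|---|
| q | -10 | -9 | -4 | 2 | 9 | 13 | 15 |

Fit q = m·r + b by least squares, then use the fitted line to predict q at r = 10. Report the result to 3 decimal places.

q̂ = 16.293

Compute the Gram sums: Σr·r = 223, Σr = 19, Σ1 = 7.
Right-hand side: Σr·q = 373, Σq = 16.
So XᵀX·[m, b]ᵀ = Xᵀq: [[223, 19]; [19, 7]]·[m, b]ᵀ = [373, 16]ᵀ.
Δ = 223·7 − 19² = 1200.
m = (373·7 − 19·16)/1200 = 769/400; b = (223·16 − 19·373)/1200 = -1173/400.
At r = 10: q̂ = (769/400)·(10) + (-1173/400)·(1) = 6517/400.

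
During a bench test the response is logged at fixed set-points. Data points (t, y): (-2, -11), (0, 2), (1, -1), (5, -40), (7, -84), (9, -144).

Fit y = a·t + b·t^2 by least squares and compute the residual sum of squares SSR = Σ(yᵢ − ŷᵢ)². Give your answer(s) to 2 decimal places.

Entries of AᵀA: Σt·t = 160, Σt·t^2 = 1190, Σt^2·t^2 = 9604.
And Σt·y = -2063, Σt^2·y = -16825.
Eliminating b: 9604·(row 1) − 1190·(row 2) gives 120540·a = 9604·(-2063) − 1190·(-16825) = 208698, so a = 4969/2870.
Then b = ((-16825) − 1190·(4969/2870))/9604 = -7901/4018.
Residuals: 3298/10045, 2, -7684/10045, 1011/2009, 48/205, -3051/10045; SSR = 51162/10045.

SSR = 5.09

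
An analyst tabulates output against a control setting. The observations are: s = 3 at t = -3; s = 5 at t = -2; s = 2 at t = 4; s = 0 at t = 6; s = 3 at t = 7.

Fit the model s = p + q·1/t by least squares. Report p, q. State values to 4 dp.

p = 2.3771, q = -4.0707

The normal equations are: 5·p + (-23/84)·q = 13;  (-23/84)·p + (3329/7056)·q = -18/7.
(Σ1 = 5, Σ1/t = -23/84, Σ1/t·1/t = 3329/7056, Σs = 13, Σ1/t·s = -18/7.)
Eliminating q: (3329/7056)·(row 1) − (-23/84)·(row 2) gives (1343/588)·p = (3329/7056)·13 − (-23/84)·(-18/7) = 38309/7056, so p = 38309/16116.
Then q = ((-18/7) − (-23/84)·(38309/16116))/(3329/7056) = -5467/1343.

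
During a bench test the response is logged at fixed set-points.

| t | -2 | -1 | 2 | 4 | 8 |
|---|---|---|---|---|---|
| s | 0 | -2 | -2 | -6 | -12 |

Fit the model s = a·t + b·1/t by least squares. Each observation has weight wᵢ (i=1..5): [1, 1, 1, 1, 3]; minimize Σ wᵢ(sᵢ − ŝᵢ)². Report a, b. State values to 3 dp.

a = -1.567, b = 3.707

Normal-equation sums: Σwᵢ·t·t = 217, Σwᵢ·t·1/t = 7, Σwᵢ·1/t·1/t = 103/64.
For XᵀWs: Σwᵢ·t·s = -314, Σwᵢ·1/t·s = -5.
So XᵀWX·[a, b]ᵀ = XᵀWs: [[217, 7]; [7, 103/64]]·[a, b]ᵀ = [-314, -5]ᵀ.
Eliminating b: (103/64)·(row 1) − 7·(row 2) gives (19215/64)·a = (103/64)·(-314) − 7·(-5) = -15051/32, so a = -10034/6405.
Then b = ((-5) − 7·(-10034/6405))/(103/64) = 3392/915.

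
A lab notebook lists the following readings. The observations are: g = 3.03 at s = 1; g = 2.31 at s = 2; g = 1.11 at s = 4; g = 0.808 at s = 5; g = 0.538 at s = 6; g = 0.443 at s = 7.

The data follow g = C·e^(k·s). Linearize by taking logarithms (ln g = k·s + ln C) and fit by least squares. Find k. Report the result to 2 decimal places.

k = -0.33

Taking logs, ln g = k·s + ln C, so regress ln g on s.
AᵀA = [[131.0000, 25.0000]; [25.0000, 6]], rhs = [-7.2841, 0.4029]ᵀ  (here Σs = 25.0000, Σ(s)² = 131.0000, Σln g = 0.4029, Σs·ln g = -7.2841).
Slope k = (n·Σs·ln g − Σs·Σln g)/(n·Σ(s)² − (Σs)²) = (6·-7.2841 − 25.0000·0.4029)/161.0000 = -0.33402; ln C = (Σln g − k·Σs)/n = 1.45890.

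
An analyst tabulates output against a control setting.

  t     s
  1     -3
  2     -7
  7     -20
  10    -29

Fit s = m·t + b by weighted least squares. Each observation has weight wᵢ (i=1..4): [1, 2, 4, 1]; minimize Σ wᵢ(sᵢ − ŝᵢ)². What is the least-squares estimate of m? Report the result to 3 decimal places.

From the data, Σwᵢ·t·t = 305, Σwᵢ·t = 43, Σwᵢ·1 = 8.
And Σwᵢ·t·s = -881, Σwᵢ·s = -126.
So MᵀWM·[m, b]ᵀ = MᵀWs: [[305, 43]; [43, 8]]·[m, b]ᵀ = [-881, -126]ᵀ.
Determinant 305·8 − 43² = 591.
m = ((-881)·8 − 43·(-126))/591 = -1630/591; b = (305·(-126) − 43·(-881))/591 = -547/591.

m = -2.758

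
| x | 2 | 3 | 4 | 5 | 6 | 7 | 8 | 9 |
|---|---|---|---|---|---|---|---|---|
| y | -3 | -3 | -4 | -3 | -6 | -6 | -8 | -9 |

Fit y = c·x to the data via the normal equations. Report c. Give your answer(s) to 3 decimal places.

c = -0.947

Entries of AᵀA: Σx·x = 284.
Moment sums: Σx·y = -269.
Normal equations: [[284]]·[c]ᵀ = [-269]ᵀ.
Hence c = -269 / 284 ≈ -0.947183.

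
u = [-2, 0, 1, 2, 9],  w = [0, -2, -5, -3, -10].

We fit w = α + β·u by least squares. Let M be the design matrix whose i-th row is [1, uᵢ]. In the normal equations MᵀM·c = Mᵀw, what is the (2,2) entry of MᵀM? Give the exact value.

90

Row 2 ↔ basis u, column 2 ↔ basis u, so (MᵀM)_{2,2} = Σᵢ (u)·(u) = (-2)·(-2) + (0)·(0) + (1)·(1) + (2)·(2) + (9)·(9) = 90.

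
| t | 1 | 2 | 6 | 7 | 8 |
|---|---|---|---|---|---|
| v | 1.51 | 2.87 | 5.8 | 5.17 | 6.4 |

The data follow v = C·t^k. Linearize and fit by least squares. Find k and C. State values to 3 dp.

Linearized form: ln v = k·ln t + ln C. From the 5 transformed points,
Over the data: Σln t = 6.5103, Σ(ln t)² = 11.8015, Σln v = 6.7235, Σln t·ln v = 10.9374.
Normal system: [[11.8015, 6.5103]; [6.5103, 5]]·[k, ln C]ᵀ = [10.9374, 6.7235]ᵀ.
Solving (det = 16.6240): k = 0.65662, ln C = 0.48974, so C = exp(0.48974) = 1.63190.

k = 0.657, C = 1.632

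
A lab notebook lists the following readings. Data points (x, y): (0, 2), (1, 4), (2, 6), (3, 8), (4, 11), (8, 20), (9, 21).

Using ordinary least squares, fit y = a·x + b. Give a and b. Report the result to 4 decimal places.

MᵀM·[a, b]ᵀ = Mᵀy reads: 175·a + 27·b = 433;  27·a + 7·b = 72.
Eliminating b: 7·(row 1) − 27·(row 2) gives 496·a = 7·433 − 27·72 = 1087, so a = 1087/496.
Then b = (72 − 27·(1087/496))/7 = 909/496.

a = 2.1915, b = 1.8327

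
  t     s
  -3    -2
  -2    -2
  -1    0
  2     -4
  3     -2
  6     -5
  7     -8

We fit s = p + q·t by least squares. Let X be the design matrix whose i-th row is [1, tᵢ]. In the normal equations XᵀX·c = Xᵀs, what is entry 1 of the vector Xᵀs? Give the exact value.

-23

Entry 1 ↔ basis 1, so (Xᵀs)_{1} = Σᵢ sᵢ = (1)·(-2) + (1)·(-2) + (1)·(0) + (1)·(-4) + (1)·(-2) + (1)·(-5) + (1)·(-8) = -23.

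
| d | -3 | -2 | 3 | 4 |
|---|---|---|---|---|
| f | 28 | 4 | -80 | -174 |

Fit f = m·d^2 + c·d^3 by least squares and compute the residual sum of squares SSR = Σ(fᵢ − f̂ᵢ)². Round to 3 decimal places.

SSR = 0.183

Sums needed: Σd^2·d^2 = 434, Σd^2·d^3 = 992, Σd^3·d^3 = 5618.
For Xᵀf: Σd^2·f = -3236, Σd^3·f = -14084.
det = 434·5618 − 992² = 1454148.
m = ((-3236)·5618 − 992·(-14084))/1454148 = -350710/121179; c = (434·(-14084) − 992·(-3236))/1454148 = -7802/3909.
Residuals: 6376/40393, -15780/40393, -2552/40393, 1794/40393; SSR = 7412/40393.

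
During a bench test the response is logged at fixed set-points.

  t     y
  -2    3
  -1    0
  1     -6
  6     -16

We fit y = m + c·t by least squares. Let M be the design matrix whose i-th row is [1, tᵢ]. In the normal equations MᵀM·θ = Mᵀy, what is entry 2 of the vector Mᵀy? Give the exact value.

Entry 2 ↔ basis t, so (Mᵀy)_{2} = Σᵢ (t)·yᵢ = (-2)·(3) + (-1)·(0) + (1)·(-6) + (6)·(-16) = -108.

-108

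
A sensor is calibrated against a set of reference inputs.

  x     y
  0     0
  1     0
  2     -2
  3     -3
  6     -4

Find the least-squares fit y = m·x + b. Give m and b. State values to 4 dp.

Normal-equation sums: Σx·x = 50, Σx = 12, Σ1 = 5.
And Σx·y = -37, Σy = -9.
Normal equations: [[50, 12]; [12, 5]]·[m, b]ᵀ = [-37, -9]ᵀ.
det = 50·5 − 12² = 106.
m = ((-37)·5 − 12·(-9))/106 = -77/106; b = (50·(-9) − 12·(-37))/106 = -3/53.

m = -0.7264, b = -0.0566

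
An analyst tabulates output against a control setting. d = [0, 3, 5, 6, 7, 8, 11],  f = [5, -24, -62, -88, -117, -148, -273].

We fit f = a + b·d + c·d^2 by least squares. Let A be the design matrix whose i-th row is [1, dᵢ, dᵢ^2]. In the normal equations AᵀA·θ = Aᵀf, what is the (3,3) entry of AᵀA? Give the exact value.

23140

Row 3 ↔ basis d^2, column 3 ↔ basis d^2, so (AᵀA)_{3,3} = Σᵢ (d^2)·(d^2) = (0)·(0) + (9)·(9) + (25)·(25) + (36)·(36) + (49)·(49) + (64)·(64) + (121)·(121) = 23140.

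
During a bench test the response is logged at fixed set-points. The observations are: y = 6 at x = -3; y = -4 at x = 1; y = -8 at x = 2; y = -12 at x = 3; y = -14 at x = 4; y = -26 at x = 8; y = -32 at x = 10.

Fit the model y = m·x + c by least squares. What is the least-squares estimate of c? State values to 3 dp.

Normal-equation sums: Σx·x = 203, Σx = 25, Σ1 = 7.
For Mᵀy: Σx·y = -658, Σy = -90.
So MᵀM·[m, c]ᵀ = Mᵀy: [[203, 25]; [25, 7]]·[m, c]ᵀ = [-658, -90]ᵀ.
Eliminating c: 7·(row 1) − 25·(row 2) gives 796·m = 7·(-658) − 25·(-90) = -2356, so m = -589/199.
Then c = ((-90) − 25·(-589/199))/7 = -455/199.

c = -2.286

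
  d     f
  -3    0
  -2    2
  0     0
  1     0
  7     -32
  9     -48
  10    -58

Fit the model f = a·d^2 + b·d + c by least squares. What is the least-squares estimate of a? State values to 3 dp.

With design matrix A, AᵀA = [[19060, 2038, 244]; [2038, 244, 22]; [244, 22, 7]] and Aᵀf = [-11248, -1240, -136]ᵀ.
Inverting the 3×3 Gram matrix, [a, b, c]ᵀ = [-2916/6383, -8464/6383, 4232/6383]ᵀ.

a = -0.457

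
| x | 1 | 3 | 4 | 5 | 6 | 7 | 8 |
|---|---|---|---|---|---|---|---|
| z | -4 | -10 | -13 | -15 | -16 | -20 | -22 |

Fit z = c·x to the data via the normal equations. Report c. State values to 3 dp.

c = -2.865

With design matrix M, MᵀM = [[200]] and Mᵀz = [-573]ᵀ.
c = (-573)/200 = -2.865.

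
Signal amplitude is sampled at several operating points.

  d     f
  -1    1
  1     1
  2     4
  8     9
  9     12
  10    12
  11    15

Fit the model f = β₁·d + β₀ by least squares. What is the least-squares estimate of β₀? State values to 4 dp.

β₀ = 1.1633

Normal-equation sums: Σd·d = 372, Σd = 40, Σ1 = 7.
And Σd·f = 473, Σf = 54.
So AᵀA·[β₁, β₀]ᵀ = Aᵀf: [[372, 40]; [40, 7]]·[β₁, β₀]ᵀ = [473, 54]ᵀ.
det = 372·7 − 40² = 1004.
β₁ = (473·7 − 40·54)/1004 = 1151/1004; β₀ = (372·54 − 40·473)/1004 = 292/251.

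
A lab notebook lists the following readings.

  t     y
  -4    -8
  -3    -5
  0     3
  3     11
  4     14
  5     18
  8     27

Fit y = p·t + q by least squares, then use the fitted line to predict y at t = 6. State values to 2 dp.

ŷ = 20.50

XᵀX·[p, q]ᵀ = Xᵀy reads: 139·p + 13·q = 442;  13·p + 7·q = 60.
Δ = 139·7 − 13² = 804.
p = (442·7 − 13·60)/804 = 1157/402; q = (139·60 − 13·442)/804 = 1297/402.
At t = 6: ŷ = (1157/402)·(6) + (1297/402)·(1) = 8239/402.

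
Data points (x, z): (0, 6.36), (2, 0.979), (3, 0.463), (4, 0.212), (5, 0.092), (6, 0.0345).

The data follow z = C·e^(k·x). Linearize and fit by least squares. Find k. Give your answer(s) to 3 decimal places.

k = -0.852

With ln zᵢ as the transformed response and xᵢ as the regressor:
XᵀX = [[90.0000, 20.0000]; [20.0000, 6]], rhs = [-40.6878, -6.2452]ᵀ  (here Σx = 20.0000, Σ(x)² = 90.0000, Σln z = -6.2452, Σx·ln z = -40.6878).
Δ = 90.0000·6 − (20.0000)² = 140.0000; k = (-40.6878·6 − 20.0000·-6.2452)/140.0000 = -0.85160, ln C = (90.0000·-6.2452 − 20.0000·-40.6878)/140.0000 = 1.79780.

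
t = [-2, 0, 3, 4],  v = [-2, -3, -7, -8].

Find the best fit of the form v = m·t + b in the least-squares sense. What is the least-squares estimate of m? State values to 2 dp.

Compute the Gram sums: Σt·t = 29, Σt = 5, Σ1 = 4.
Right-hand side: Σt·v = -49, Σv = -20.
Determinant 29·4 − 5² = 91.
m = ((-49)·4 − 5·(-20))/91 = -96/91; b = (29·(-20) − 5·(-49))/91 = -335/91.

m = -1.05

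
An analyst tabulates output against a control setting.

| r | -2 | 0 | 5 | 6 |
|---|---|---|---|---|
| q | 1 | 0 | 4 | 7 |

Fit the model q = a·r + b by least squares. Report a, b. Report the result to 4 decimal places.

Entries of XᵀX: Σr·r = 65, Σr = 9, Σ1 = 4.
Moment sums: Σr·q = 60, Σq = 12.
So XᵀX·[a, b]ᵀ = Xᵀq: [[65, 9]; [9, 4]]·[a, b]ᵀ = [60, 12]ᵀ.
det = 65·4 − 9² = 179.
a = (60·4 − 9·12)/179 = 132/179; b = (65·12 − 9·60)/179 = 240/179.

a = 0.7374, b = 1.3408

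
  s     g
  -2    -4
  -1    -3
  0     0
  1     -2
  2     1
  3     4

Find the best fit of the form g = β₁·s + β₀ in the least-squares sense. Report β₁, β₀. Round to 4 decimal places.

β₁ = 1.4286, β₀ = -1.3810

With design matrix X, XᵀX = [[19, 3]; [3, 6]] and Xᵀg = [23, -4]ᵀ.
det = 19·6 − 3² = 105.
β₁ = (23·6 − 3·(-4))/105 = 10/7; β₀ = (19·(-4) − 3·23)/105 = -29/21.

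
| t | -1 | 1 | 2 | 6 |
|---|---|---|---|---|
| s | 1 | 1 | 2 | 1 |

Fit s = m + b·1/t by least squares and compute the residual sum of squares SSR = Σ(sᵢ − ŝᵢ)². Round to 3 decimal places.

SSR = 0.699

Compute the Gram sums: Σ1 = 4, Σ1/t = 2/3, Σ1/t·1/t = 41/18.
For Aᵀs: Σs = 5, Σ1/t·s = 7/6.
So AᵀA·[m, b]ᵀ = Aᵀs: [[4, 2/3]; [2/3, 41/18]]·[m, b]ᵀ = [5, 7/6]ᵀ.
Determinant 4·(41/18) − (2/3)² = 26/3.
m = (5·(41/18) − (2/3)·(7/6))/(26/3) = 191/156; b = (4·(7/6) − (2/3)·5)/(26/3) = 2/13.
Residuals: -11/156, -59/156, 109/156, -1/4; SSR = 109/156.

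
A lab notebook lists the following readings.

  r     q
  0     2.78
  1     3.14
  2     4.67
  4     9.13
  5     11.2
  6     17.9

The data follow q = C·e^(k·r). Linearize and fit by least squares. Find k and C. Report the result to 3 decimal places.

Let Y = ln q. Fitting Y = k·r + ln C by least squares:
Over the data: Σr = 18.0000, Σ(r)² = 82.0000, Σln q = 11.2201, Σr·ln q = 42.4612.
Normal system: [[82.0000, 18.0000]; [18.0000, 6]]·[k, ln C]ᵀ = [42.4612, 11.2201]ᵀ.
Solving (det = 168.0000): k = 0.31432, ln C = 0.92707, so C = exp(0.92707) = 2.52710.

k = 0.314, C = 2.527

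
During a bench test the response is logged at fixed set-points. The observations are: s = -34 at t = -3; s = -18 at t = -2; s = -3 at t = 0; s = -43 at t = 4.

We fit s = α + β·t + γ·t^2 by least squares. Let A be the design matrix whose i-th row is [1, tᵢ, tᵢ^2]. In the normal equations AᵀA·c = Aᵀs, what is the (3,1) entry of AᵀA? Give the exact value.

29

Row 3 ↔ basis t^2, column 1 ↔ basis 1, so (AᵀA)_{3,1} = Σᵢ t^2 = (9)·(1) + (4)·(1) + (0)·(1) + (16)·(1) = 29.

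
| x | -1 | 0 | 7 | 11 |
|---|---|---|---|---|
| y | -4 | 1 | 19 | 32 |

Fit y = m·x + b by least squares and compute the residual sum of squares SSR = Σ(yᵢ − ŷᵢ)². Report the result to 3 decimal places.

Sums needed: Σx·x = 171, Σx = 17, Σ1 = 4.
And Σx·y = 489, Σy = 48.
Normal equations: [[171, 17]; [17, 4]]·[m, b]ᵀ = [489, 48]ᵀ.
Eliminating b: 4·(row 1) − 17·(row 2) gives 395·m = 4·489 − 17·48 = 1140, so m = 228/79.
Then b = (48 − 17·(228/79))/4 = -21/79.
Residuals: -67/79, 100/79, -74/79, 41/79; SSR = 274/79.

SSR = 3.468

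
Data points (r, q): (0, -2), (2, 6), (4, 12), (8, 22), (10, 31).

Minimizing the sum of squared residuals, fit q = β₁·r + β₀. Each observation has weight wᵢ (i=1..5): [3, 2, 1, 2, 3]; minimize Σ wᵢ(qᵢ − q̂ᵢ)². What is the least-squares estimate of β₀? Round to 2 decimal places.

β₀ = -1.49

The normal equations are: 452·β₁ + 54·β₀ = 1354;  54·β₁ + 11·β₀ = 155.
(Σwᵢ·r·r = 452, Σwᵢ·r = 54, Σwᵢ·1 = 11, Σwᵢ·r·q = 1354, Σwᵢ·q = 155.)
Eliminating β₀: 11·(row 1) − 54·(row 2) gives 2056·β₁ = 11·1354 − 54·155 = 6524, so β₁ = 1631/514.
Then β₀ = (155 − 54·(1631/514))/11 = -382/257.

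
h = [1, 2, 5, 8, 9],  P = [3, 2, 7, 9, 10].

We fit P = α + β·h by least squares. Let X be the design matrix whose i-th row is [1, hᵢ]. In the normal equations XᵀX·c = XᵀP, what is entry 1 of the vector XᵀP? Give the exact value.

Entry 1 ↔ basis 1, so (XᵀP)_{1} = Σᵢ Pᵢ = (1)·(3) + (1)·(2) + (1)·(7) + (1)·(9) + (1)·(10) = 31.

31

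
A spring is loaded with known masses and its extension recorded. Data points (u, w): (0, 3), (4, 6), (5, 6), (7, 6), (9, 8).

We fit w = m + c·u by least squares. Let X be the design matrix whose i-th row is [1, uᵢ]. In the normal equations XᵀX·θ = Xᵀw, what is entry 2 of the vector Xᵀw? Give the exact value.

Entry 2 ↔ basis u, so (Xᵀw)_{2} = Σᵢ (u)·wᵢ = (0)·(3) + (4)·(6) + (5)·(6) + (7)·(6) + (9)·(8) = 168.

168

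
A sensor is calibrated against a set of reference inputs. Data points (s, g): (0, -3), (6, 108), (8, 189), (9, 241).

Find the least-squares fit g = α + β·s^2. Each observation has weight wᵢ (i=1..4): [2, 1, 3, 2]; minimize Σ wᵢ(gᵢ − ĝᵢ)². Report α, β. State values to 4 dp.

With design matrix A, AᵀWA = [[8, 390]; [390, 26706]] and AᵀWg = [1151, 79218]ᵀ.
det = 8·26706 − 390² = 61548.
α = (1151·26706 − 390·79218)/61548 = -26069/10258; β = (8·79218 − 390·1151)/61548 = 30809/10258.

α = -2.5413, β = 3.0034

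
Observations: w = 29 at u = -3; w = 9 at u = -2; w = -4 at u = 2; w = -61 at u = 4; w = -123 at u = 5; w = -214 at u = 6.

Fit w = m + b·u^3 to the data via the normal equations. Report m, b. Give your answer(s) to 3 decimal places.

m = 2.388, b = -1.001

Setting ∂/∂m … = 0 gives: 6·m + 378·b = -364;  378·m + 67234·b = -66390.
(Σ1 = 6, Σu^3 = 378, Σu^3·u^3 = 67234, Σw = -364, Σu^3·w = -66390.)
Δ = 6·67234 − 378² = 260520.
m = ((-364)·67234 − 378·(-66390))/260520 = 155561/65130; b = (6·(-66390) − 378·(-364))/260520 = -21729/21710.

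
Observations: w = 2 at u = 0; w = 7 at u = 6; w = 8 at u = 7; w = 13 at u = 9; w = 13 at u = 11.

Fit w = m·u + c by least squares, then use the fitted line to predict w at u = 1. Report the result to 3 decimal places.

ŵ = 2.595

MᵀM·[m, c]ᵀ = Mᵀw reads: 287·m + 33·c = 358;  33·m + 5·c = 43.
Δ = 287·5 − 33² = 346.
m = (358·5 − 33·43)/346 = 371/346; c = (287·43 − 33·358)/346 = 527/346.
At u = 1: ŵ = (371/346)·(1) + (527/346)·(1) = 449/173.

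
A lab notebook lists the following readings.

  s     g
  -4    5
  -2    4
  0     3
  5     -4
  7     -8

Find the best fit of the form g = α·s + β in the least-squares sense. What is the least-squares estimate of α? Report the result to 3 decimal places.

α = -1.198

Forming XᵀX = [[94, 6]; [6, 5]] and Xᵀg = [-104, 0]ᵀ gives XᵀX·[α, β]ᵀ = Xᵀg.
Eliminating β: 5·(row 1) − 6·(row 2) gives 434·α = 5·(-104) − 6·0 = -520, so α = -260/217.
Then β = (0 − 6·(-260/217))/5 = 312/217.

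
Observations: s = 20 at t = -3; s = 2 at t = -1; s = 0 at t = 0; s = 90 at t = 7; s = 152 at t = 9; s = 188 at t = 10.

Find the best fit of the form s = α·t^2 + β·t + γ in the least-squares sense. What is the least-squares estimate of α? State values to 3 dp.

α = 1.971

Entries of MᵀM: Σt^2·t^2 = 19044, Σt^2·t = 2044, Σt^2 = 240, Σt·t = 240, Σt = 22, Σ1 = 6.
Moment sums: Σt^2·s = 35704, Σt·s = 3816, Σs = 452.
Normal equations: [[19044, 2044, 240]; [2044, 240, 22]; [240, 22, 6]]·[α, β, γ]ᵀ = [35704, 3816, 452]ᵀ.
Row-reducing yields α = 110776/56193, β = -15986/18731, γ = -21988/56193.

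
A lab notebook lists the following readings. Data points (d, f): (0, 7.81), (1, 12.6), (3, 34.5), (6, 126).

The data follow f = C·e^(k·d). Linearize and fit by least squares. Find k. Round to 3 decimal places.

k = 0.465

With ln fᵢ as the transformed response and dᵢ as the regressor:
AᵀA = [[46.0000, 10.0000]; [10.0000, 4]], rhs = [42.1743, 12.9663]ᵀ  (here Σd = 10.0000, Σ(d)² = 46.0000, Σln f = 12.9663, Σd·ln f = 42.1743).
Slope k = (n·Σd·ln f − Σd·Σln f)/(n·Σ(d)² − (Σd)²) = (4·42.1743 − 10.0000·12.9663)/84.0000 = 0.46469; ln C = (Σln f − k·Σd)/n = 2.07987.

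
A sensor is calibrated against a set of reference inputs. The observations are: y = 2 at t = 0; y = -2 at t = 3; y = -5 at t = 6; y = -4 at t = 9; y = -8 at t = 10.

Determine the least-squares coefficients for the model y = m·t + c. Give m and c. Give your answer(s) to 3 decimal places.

m = -0.821, c = 1.197

Normal-equation sums: Σt·t = 226, Σt = 28, Σ1 = 5.
And Σt·y = -152, Σy = -17.
Normal equations: [[226, 28]; [28, 5]]·[m, c]ᵀ = [-152, -17]ᵀ.
Δ = 226·5 − 28² = 346.
m = ((-152)·5 − 28·(-17))/346 = -142/173; c = (226·(-17) − 28·(-152))/346 = 207/173.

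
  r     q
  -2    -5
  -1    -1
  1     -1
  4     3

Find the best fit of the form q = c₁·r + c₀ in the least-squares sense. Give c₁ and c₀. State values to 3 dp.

Normal-equation sums: Σr·r = 22, Σr = 2, Σ1 = 4.
For Aᵀq: Σr·q = 22, Σq = -4.
So AᵀA·[c₁, c₀]ᵀ = Aᵀq: [[22, 2]; [2, 4]]·[c₁, c₀]ᵀ = [22, -4]ᵀ.
Δ = 22·4 − 2² = 84.
c₁ = (22·4 − 2·(-4))/84 = 8/7; c₀ = (22·(-4) − 2·22)/84 = -11/7.

c₁ = 1.143, c₀ = -1.571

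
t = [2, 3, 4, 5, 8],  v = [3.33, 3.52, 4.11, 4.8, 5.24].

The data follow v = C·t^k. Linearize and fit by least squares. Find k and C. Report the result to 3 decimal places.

Taking logs, ln v = k·ln t + ln C, so regress ln v on ln t.
AᵀA = [[10.5236, 6.8669]; [6.8669, 5]], rhs = [10.1446, 7.0998]ᵀ  (here Σln t = 6.8669, Σ(ln t)² = 10.5236, Σln v = 7.0998, Σln t·ln v = 10.1446).
Δ = 10.5236·5 − (6.8669)² = 5.4631; k = (10.1446·5 − 6.8669·7.0998)/5.4631 = 0.36048, ln C = (10.5236·7.0998 − 6.8669·10.1446)/5.4631 = 0.92488, so C = exp(0.92488) = 2.52157.

k = 0.360, C = 2.522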